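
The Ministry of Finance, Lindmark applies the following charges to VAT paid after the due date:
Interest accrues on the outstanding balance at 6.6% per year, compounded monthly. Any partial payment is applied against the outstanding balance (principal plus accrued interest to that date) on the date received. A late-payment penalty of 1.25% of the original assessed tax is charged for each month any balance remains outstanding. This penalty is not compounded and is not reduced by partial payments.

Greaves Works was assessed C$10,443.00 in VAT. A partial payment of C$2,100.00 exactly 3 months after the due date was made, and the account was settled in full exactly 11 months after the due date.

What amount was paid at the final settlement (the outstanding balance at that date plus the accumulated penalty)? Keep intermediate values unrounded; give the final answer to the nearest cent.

Monthly rate = 6.6% ÷ 12 = 0.55%
Balance at month 3: C$10,443.0000 × (1 + 0.0055)^3 = C$10,616.2589…
After C$2,100.00 payment: C$10,616.2589… − C$2,100.00 = C$8,516.2589…
Balance at month 11: C$8,516.2589… × (1 + 0.0055)^8 = C$8,898.2675…
Penalty: 11 × 1.25% × C$10,443.00 = C$1,435.91…
Final settlement = outstanding balance + penalty = C$8,898.2675… + C$1,435.91… = C$10,334.18

C$10,334.18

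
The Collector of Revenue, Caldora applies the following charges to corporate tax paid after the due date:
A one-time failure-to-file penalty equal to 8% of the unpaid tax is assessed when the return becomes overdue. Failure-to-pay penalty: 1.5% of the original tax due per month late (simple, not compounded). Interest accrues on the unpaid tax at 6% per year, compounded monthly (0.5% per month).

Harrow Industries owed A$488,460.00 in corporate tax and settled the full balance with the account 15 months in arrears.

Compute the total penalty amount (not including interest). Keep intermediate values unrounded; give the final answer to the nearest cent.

A$148,980.30

Failure-to-file penalty: 8% × A$488,460.00 = A$39,076.80
Failure-to-pay penalty: 15 × 1.5% × A$488,460.00 = A$109,903.50
Total penalty = A$39,076.80 + A$109,903.50 = A$148,980.30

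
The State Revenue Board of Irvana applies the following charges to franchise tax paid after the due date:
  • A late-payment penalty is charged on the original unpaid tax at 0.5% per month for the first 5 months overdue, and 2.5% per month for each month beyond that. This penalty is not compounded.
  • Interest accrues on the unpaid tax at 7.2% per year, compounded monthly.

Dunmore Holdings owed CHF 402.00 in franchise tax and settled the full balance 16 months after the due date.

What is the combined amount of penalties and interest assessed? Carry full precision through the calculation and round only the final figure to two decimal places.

CHF 160.98

Penalty, months 1–5: 5 × 0.5% × CHF 402.00 = CHF 10.05
Penalty, months 6–16: 11 × 2.5% × CHF 402.00 = CHF 110.55
Interest (7.2%/yr ÷ 12 = 0.6%/month): CHF 402.00 × ((1 + 0.006)^16 − 1) = CHF 40.3782…
Penalties + interest = CHF 120.6000 + CHF 40.3782… = CHF 160.98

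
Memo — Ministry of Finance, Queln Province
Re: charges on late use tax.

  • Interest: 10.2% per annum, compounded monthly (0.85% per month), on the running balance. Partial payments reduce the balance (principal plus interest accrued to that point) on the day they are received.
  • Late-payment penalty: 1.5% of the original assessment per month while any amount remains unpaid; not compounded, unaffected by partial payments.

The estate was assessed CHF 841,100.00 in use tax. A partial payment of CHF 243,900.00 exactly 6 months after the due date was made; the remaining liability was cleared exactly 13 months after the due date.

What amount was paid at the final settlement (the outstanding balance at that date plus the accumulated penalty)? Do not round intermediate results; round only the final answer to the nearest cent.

Balance at month 6: CHF 841,100.0000 × (1 + 0.0085)^6 = CHF 884,918.0390…
After CHF 243,900.00 payment: CHF 884,918.0390… − CHF 243,900.00 = CHF 641,018.0390…
Balance at month 13: CHF 641,018.0390… × (1 + 0.0085)^7 = CHF 680,145.0930…
Penalty: 13 × 1.5% × CHF 841,100.00 = CHF 164,014.50
Final settlement = outstanding balance + penalty = CHF 680,145.0930… + CHF 164,014.50 = CHF 844,159.59

CHF 844,159.59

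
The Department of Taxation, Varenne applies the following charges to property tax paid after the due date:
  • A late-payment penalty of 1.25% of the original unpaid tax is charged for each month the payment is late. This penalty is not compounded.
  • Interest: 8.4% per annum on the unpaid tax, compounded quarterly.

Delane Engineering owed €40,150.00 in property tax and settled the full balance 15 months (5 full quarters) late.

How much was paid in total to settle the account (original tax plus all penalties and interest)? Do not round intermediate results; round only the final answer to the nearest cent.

€52,074.69

Late-payment penalty: 15 × 1.25% × €40,150.00 = €7,528.13…
Interest (8.4%/yr ÷ 4 = 2.1%/quarter): €40,150.00 × ((1 + 0.021)^5 − 1) = €4,396.5690…
Total = €40,150.00 + €7,528.1250 + €4,396.5690… = €52,074.69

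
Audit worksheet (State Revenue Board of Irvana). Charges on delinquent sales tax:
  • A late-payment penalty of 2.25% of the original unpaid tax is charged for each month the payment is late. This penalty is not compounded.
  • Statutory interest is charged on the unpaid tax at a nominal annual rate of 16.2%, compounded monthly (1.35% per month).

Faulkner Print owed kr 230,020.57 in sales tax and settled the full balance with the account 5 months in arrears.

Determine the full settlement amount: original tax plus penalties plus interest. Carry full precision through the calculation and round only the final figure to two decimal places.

Late-payment penalty = 2.25% × kr 230,020.57 × 5 mo = kr 25,877.31…
Interest: kr 230,020.57 × ((1 + 0.0135)^5 − 1) = kr 230,020.57 × 0.0693473… = kr 15,951.2986…
Total = kr 230,020.57 + kr 25,877.3141… + kr 15,951.2986… = kr 271,849.18

kr 271,849.18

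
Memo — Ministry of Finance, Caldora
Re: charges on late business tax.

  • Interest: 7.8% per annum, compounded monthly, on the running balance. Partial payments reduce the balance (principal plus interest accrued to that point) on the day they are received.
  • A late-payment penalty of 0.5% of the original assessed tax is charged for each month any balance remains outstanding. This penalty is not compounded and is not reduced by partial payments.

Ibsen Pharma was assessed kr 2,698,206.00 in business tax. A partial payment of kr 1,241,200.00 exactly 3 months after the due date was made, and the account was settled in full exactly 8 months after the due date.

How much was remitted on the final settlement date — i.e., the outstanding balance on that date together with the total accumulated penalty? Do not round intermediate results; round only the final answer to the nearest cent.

kr 1,667,607.94

Monthly rate = 7.8% ÷ 12 = 0.65%
Balance at month 3: kr 2,698,206.0000 × (1 + 0.0065)^3 = kr 2,751,163.7556…
After kr 1,241,200.00 payment: kr 2,751,163.7556… − kr 1,241,200.00 = kr 1,509,963.7556…
Balance at month 8: kr 1,509,963.7556… × (1 + 0.0065)^5 = kr 1,559,679.6976…
Penalty: 8 × 0.5% × kr 2,698,206.00 = kr 107,928.24
Final settlement = outstanding balance + penalty = kr 1,559,679.6976… + kr 107,928.24 = kr 1,667,607.94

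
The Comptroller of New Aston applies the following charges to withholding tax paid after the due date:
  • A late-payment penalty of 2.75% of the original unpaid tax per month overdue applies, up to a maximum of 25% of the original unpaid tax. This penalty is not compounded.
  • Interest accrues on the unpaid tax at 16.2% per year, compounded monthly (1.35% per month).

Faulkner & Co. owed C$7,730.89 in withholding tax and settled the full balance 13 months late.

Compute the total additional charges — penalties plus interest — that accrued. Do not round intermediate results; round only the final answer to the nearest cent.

Penalty (uncapped): 13 × 2.75% × C$7,730.89 = C$2,763.79…; cap = 25% × C$7,730.89 = C$1,932.72… → penalty = C$1,932.72…
Interest: C$7,730.89 × ((1 + 0.0135)^13 − 1) = C$7,730.89 × 0.1904435… = C$1,472.2978…
Penalties + interest = C$1,932.7225 + C$1,472.2978… = C$3,405.02

C$3,405.02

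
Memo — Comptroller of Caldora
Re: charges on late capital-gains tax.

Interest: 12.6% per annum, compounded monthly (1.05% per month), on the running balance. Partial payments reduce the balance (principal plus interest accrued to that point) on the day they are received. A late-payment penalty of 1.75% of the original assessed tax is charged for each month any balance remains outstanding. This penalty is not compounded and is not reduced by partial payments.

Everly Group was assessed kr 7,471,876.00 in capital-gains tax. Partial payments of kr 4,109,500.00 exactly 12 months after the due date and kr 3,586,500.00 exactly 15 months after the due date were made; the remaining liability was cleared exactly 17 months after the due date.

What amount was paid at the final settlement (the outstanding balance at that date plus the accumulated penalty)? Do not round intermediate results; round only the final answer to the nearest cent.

kr 3,154,587.01

Balance at month 12: kr 7,471,876.0000 × (1 + 0.0105)^12 = kr 8,469,650.1215…
After kr 4,109,500.00 payment: kr 8,469,650.1215… − kr 4,109,500.00 = kr 4,360,150.1215…
Balance at month 15: kr 4,360,150.1215… × (1 + 0.0105)^3 = kr 4,498,942.0174…
After kr 3,586,500.00 payment: kr 4,498,942.0174… − kr 3,586,500.00 = kr 912,442.0174…
Balance at month 17: kr 912,442.0174… × (1 + 0.0105)^2 = kr 931,703.8965…
Penalty: 17 × 1.75% × kr 7,471,876.00 = kr 2,222,883.11
Final settlement = outstanding balance + penalty = kr 931,703.8965… + kr 2,222,883.11 = kr 3,154,587.01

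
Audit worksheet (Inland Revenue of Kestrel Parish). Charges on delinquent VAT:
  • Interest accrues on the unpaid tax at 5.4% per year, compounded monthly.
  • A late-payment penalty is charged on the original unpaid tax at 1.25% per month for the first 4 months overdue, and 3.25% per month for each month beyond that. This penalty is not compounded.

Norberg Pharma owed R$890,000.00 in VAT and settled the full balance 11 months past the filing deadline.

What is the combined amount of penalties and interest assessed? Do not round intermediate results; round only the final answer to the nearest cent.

R$292,034.74

Penalty, months 1–4: 4 × 1.25% × R$890,000.00 = R$44,500.00
Penalty, months 5–11: 7 × 3.25% × R$890,000.00 = R$202,475.00
Interest (5.4%/yr ÷ 12 = 0.45%/month): R$890,000.00 × ((1 + 0.0045)^11 − 1) = R$45,059.7404…
Penalties + interest = R$246,975.0000 + R$45,059.7404… = R$292,034.74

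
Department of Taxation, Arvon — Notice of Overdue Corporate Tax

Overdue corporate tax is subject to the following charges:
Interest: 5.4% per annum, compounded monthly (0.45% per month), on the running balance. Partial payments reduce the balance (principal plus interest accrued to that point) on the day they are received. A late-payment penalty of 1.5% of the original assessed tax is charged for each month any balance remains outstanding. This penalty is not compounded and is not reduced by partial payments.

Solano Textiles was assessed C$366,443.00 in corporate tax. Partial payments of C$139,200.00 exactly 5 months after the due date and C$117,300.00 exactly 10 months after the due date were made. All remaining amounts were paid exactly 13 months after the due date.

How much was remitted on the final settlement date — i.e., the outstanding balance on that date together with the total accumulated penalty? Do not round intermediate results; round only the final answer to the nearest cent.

C$196,743.23

Balance at month 5: C$366,443.0000 × (1 + 0.0045)^5 = C$374,762.5069…
After C$139,200.00 payment: C$374,762.5069… − C$139,200.00 = C$235,562.5069…
Balance at month 10: C$235,562.5069… × (1 + 0.0045)^5 = C$240,910.5798…
After C$117,300.00 payment: C$240,910.5798… − C$117,300.00 = C$123,610.5798…
Balance at month 13: C$123,610.5798… × (1 + 0.0045)^3 = C$125,286.8433…
Penalty: 13 × 1.5% × C$366,443.00 = C$71,456.39…
Final settlement = outstanding balance + penalty = C$125,286.8433… + C$71,456.39… = C$196,743.23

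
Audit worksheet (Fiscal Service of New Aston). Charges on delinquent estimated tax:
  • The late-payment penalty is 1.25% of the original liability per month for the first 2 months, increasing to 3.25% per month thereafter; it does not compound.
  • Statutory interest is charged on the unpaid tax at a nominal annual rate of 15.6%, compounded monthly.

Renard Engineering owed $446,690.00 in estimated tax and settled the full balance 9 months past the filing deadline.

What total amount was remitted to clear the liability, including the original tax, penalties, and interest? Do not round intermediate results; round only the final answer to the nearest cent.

$614,543.68

Penalty, months 1–2: 2 × 1.25% × $446,690.00 = $11,167.25
Penalty, months 3–9: 7 × 3.25% × $446,690.00 = $101,621.98…
Interest (15.6%/yr ÷ 12 = 1.3%/month): $446,690.00 × ((1 + 0.013)^9 − 1) = $55,064.4563…
Total = $446,690.00 + $112,789.2250 + $55,064.4563… = $614,543.68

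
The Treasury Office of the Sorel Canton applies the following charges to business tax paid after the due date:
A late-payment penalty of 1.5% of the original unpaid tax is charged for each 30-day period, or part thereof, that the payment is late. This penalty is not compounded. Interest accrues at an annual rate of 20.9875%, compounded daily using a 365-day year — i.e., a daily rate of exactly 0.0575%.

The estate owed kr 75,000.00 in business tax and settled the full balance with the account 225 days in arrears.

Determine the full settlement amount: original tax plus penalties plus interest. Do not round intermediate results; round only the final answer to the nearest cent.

Penalty periods: ⌈225/30⌉ = 8; penalty = 8 × 1.5% × kr 75,000.00 = kr 9,000.00
Interest: kr 75,000.00 × ((1 + 0.000575)^225 − 1) = kr 75,000.00 × 0.13807452… = kr 10,355.5892…
Total = kr 75,000.00 + kr 9,000.0000 + kr 10,355.5892… = kr 94,355.59

kr 94,355.59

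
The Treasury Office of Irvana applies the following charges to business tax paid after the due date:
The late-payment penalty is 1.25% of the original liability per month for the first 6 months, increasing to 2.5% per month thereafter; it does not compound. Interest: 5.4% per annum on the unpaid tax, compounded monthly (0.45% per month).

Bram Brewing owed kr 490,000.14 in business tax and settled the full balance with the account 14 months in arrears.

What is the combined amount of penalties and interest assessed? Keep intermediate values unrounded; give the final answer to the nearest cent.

Penalty, months 1–6: 6 × 1.25% × kr 490,000.14 = kr 36,750.01…
Penalty, months 7–14: 8 × 2.5% × kr 490,000.14 = kr 98,000.03…
Interest: kr 490,000.14 × ((1 + 0.0045)^14 − 1) = kr 490,000.14 × 0.0648763… = kr 31,789.4126…
Penalties + interest = kr 134,750.0385 + kr 31,789.4126… = kr 166,539.45

kr 166,539.45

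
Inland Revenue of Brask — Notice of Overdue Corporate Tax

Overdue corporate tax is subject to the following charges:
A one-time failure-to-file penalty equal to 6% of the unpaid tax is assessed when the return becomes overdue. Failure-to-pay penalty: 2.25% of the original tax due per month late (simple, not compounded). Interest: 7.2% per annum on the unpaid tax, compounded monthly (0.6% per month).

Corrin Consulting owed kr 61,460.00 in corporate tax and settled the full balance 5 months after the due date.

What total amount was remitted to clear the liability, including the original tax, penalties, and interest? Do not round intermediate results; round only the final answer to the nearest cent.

Failure-to-file penalty: 6% × kr 61,460.00 = kr 3,687.60
Failure-to-pay penalty = 2.25% × kr 61,460.00 × 5 mo = kr 6,914.25
Interest: kr 61,460.00 × ((1 + 0.006)^5 − 1) = kr 61,460.00 × 0.0303622… = kr 1,866.0588…
Total = kr 61,460.00 + kr 10,601.8500 + kr 1,866.0588… = kr 73,927.91

kr 73,927.91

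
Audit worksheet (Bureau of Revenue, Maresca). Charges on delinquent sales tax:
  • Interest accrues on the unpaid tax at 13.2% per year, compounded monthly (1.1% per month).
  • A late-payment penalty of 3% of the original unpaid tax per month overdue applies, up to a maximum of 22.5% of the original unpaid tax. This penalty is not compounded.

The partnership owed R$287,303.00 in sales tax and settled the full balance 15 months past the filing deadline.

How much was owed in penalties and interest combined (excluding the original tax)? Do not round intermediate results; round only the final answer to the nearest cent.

R$115,878.23

Penalty (uncapped): 15 × 3% × R$287,303.00 = R$129,286.35; cap = 22.5% × R$287,303.00 = R$64,643.18… → penalty = R$64,643.18…
Interest: R$287,303.00 × ((1 + 0.011)^15 − 1) = R$287,303.00 × 0.1783311… = R$51,235.0550…
Penalties + interest = R$64,643.1750 + R$51,235.0550… = R$115,878.23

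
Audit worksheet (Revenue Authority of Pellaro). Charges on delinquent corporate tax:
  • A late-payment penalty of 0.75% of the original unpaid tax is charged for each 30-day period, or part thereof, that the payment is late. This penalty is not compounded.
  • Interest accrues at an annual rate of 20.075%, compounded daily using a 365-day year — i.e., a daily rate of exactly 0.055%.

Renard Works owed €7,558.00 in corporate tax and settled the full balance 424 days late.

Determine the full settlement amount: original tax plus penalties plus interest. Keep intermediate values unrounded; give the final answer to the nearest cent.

€10,392.65

Penalty periods: ⌈424/30⌉ = 15; penalty = 15 × 0.75% × €7,558.00 = €850.28…
Interest: €7,558.00 × ((1 + 0.00055)^424 − 1) = €7,558.00 × 0.26255304… = €1,984.3759…
Total = €7,558.00 + €850.2750 + €1,984.3759… = €10,392.65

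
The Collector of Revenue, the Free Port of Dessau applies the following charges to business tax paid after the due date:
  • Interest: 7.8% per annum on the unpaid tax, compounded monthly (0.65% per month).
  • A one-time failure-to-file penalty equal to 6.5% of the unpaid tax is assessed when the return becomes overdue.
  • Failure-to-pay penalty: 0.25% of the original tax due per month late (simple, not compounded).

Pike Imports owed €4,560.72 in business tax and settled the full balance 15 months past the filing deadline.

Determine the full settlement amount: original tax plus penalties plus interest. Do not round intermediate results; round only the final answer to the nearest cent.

Failure-to-file penalty: 6.5% × €4,560.72 = €296.45…
Failure-to-pay penalty = 0.25% × €4,560.72 × 15 mo = €171.03…
Interest: €4,560.72 × ((1 + 0.0065)^15 − 1) = €4,560.72 × 0.1020637… = €465.4838…
Total = €4,560.72 + €467.4738 + €465.4838… = €5,493.68

€5,493.68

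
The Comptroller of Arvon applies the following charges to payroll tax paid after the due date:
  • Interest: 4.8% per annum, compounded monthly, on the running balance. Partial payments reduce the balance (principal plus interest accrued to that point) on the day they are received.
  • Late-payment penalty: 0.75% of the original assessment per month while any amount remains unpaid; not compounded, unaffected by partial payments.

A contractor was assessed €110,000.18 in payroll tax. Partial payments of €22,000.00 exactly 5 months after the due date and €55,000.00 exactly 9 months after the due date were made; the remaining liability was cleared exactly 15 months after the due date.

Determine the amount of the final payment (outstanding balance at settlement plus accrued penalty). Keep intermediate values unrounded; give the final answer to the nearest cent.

€49,933.97

Monthly rate = 4.8% ÷ 12 = 0.4%
Balance at month 5: €110,000.1800 × (1 + 0.004)^5 = €112,217.8542…
After €22,000.00 payment: €112,217.8542… − €22,000.00 = €90,217.8542…
Balance at month 9: €90,217.8542… × (1 + 0.004)^4 = €91,670.0239…
After €55,000.00 payment: €91,670.0239… − €55,000.00 = €36,670.0239…
Balance at month 15: €36,670.0239… × (1 + 0.004)^6 = €37,558.9523…
Penalty: 15 × 0.75% × €110,000.18 = €12,375.02…
Final settlement = outstanding balance + penalty = €37,558.9523… + €12,375.02… = €49,933.97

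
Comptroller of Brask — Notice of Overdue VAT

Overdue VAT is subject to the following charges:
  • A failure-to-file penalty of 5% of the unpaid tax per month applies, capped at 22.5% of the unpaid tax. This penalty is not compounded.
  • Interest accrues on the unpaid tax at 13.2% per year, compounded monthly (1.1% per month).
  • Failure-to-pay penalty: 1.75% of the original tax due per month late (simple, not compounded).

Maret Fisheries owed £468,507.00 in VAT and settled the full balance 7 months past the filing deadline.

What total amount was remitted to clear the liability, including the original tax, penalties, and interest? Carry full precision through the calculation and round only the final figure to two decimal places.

Failure-to-file: 7 × 5% × £468,507.00 = £163,977.45, capped at 22.5% × £468,507.00 = £105,414.08…
Failure-to-pay penalty = 1.75% × £468,507.00 × 7 mo = £57,392.11…
Interest: £468,507.00 × ((1 + 0.011)^7 − 1) = £468,507.00 × 0.0795881… = £37,287.5824…
Total = £468,507.00 + £162,806.1825 + £37,287.5824… = £668,600.76

£668,600.76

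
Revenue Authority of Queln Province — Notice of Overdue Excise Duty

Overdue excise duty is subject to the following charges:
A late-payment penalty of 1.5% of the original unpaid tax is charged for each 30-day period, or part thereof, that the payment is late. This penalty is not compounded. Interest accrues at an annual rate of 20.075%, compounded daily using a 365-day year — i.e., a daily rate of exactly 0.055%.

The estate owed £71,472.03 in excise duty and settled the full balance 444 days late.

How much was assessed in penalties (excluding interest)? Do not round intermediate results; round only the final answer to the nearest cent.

£16,081.21

Penalty periods: ⌈444/30⌉ = 15; penalty = 15 × 1.5% × £71,472.03 = £16,081.21…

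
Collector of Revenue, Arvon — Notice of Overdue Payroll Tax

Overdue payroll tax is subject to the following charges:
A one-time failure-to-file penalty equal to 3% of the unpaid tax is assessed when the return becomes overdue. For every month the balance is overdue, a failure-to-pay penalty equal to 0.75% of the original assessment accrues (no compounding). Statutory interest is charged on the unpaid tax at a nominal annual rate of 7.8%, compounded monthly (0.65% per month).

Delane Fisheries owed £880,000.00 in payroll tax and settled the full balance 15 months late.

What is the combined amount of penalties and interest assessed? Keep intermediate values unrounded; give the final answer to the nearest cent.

Failure-to-file penalty: 3% × £880,000.00 = £26,400.00
Failure-to-pay penalty = 0.75% × £880,000.00 × 15 mo = £99,000.00
Interest: £880,000.00 × ((1 + 0.0065)^15 − 1) = £880,000.00 × 0.1020637… = £89,816.0351…
Penalties + interest = £125,400.0000 + £89,816.0351… = £215,216.04

£215,216.04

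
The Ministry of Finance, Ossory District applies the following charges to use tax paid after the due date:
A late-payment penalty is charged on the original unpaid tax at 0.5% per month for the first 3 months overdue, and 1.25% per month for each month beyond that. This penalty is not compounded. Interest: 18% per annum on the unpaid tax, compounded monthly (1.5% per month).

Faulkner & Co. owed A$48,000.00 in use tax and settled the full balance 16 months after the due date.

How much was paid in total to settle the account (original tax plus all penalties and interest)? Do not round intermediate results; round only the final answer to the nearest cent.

Penalty, months 1–3: 3 × 0.5% × A$48,000.00 = A$720.00
Penalty, months 4–16: 13 × 1.25% × A$48,000.00 = A$7,800.00
Interest: A$48,000.00 × ((1 + 0.015)^16 − 1) = A$48,000.00 × 0.2689855… = A$12,911.3063…
Total = A$48,000.00 + A$8,520.0000 + A$12,911.3063… = A$69,431.31

A$69,431.31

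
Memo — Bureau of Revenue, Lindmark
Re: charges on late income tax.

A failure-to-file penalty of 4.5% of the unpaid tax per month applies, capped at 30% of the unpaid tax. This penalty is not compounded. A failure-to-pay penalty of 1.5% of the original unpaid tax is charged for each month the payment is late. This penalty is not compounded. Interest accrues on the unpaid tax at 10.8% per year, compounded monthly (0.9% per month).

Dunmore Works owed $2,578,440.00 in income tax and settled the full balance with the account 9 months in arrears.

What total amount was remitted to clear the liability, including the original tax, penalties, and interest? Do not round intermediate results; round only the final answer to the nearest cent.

Failure-to-file: 9 × 4.5% × $2,578,440.00 = $1,044,268.20, capped at 30% × $2,578,440.00 = $773,532.00
Failure-to-pay penalty: 9 × 1.5% × $2,578,440.00 = $348,089.40
Interest: $2,578,440.00 × ((1 + 0.009)^9 − 1) = $2,578,440.00 × 0.0839781… = $216,532.4153…
Total = $2,578,440.00 + $1,121,621.4000 + $216,532.4153… = $3,916,593.82

$3,916,593.82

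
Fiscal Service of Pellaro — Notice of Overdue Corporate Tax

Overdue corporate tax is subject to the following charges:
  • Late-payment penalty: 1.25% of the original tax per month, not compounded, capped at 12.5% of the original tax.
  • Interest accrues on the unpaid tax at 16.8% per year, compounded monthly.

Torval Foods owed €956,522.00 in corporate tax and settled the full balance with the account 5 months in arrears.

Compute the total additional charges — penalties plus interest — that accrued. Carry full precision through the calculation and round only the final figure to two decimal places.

Penalty: 5 × 1.25% × €956,522.00 = €59,782.63… (below the 12.5% cap of €119,565.25)
Interest (16.8%/yr ÷ 12 = 1.4%/month): €956,522.00 × ((1 + 0.014)^5 − 1) = €68,857.7543…
Penalties + interest = €59,782.6250 + €68,857.7543… = €128,640.38

€128,640.38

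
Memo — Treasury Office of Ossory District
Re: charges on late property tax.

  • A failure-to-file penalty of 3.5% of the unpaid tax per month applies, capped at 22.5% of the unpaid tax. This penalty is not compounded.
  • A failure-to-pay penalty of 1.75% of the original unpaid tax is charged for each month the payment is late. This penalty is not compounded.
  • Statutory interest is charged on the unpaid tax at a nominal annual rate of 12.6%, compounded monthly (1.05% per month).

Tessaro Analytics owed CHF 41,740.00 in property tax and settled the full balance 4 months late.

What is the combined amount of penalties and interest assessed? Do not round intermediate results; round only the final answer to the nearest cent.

CHF 10,546.28

Failure-to-file: 4 × 3.5% × CHF 41,740.00 = CHF 5,843.60 (under the 22.5% cap)
Failure-to-pay penalty = 1.75% × CHF 41,740.00 × 4 mo = CHF 2,921.80
Interest: CHF 41,740.00 × ((1 + 0.0105)^4 − 1) = CHF 41,740.00 × 0.0426661… = CHF 1,780.8848…
Penalties + interest = CHF 8,765.4000 + CHF 1,780.8848… = CHF 10,546.28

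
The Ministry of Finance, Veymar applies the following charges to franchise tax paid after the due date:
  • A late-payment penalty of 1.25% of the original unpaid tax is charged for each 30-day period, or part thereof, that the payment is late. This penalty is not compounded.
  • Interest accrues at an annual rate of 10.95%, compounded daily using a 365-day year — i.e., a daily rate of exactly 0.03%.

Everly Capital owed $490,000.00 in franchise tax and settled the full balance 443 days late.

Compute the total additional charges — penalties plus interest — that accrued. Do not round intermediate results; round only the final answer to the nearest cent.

$161,510.38

Penalty periods: ⌈443/30⌉ = 15; penalty = 15 × 1.25% × $490,000.00 = $91,875.00
Interest: $490,000.00 × ((1 + 0.0003)^443 − 1) = $490,000.00 × 0.14211302… = $69,635.3775…
Penalties + interest = $91,875.0000 + $69,635.3775… = $161,510.38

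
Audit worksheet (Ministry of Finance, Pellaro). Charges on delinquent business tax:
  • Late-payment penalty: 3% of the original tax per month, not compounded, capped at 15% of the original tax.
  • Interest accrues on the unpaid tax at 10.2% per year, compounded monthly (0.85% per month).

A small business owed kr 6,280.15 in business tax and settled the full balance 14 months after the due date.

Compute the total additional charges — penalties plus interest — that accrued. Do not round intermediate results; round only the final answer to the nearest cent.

Penalty (uncapped): 14 × 3% × kr 6,280.15 = kr 2,637.66…; cap = 15% × kr 6,280.15 = kr 942.02… → penalty = kr 942.02…
Interest: kr 6,280.15 × ((1 + 0.0085)^14 − 1) = kr 6,280.15 × 0.1258036… = kr 790.0655…
Penalties + interest = kr 942.0225 + kr 790.0655… = kr 1,732.09

kr 1,732.09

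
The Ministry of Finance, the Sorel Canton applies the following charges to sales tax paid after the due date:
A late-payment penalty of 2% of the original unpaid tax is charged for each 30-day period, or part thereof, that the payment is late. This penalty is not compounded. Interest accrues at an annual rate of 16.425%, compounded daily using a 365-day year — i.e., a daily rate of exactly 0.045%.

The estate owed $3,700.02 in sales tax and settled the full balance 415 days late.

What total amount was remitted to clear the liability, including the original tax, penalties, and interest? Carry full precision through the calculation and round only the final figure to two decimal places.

Penalty periods: ⌈415/30⌉ = 14; penalty = 14 × 2% × $3,700.02 = $1,036.01…
Interest: $3,700.02 × ((1 + 0.00045)^415 − 1) = $3,700.02 × 0.20527529… = $759.5227…
Total = $3,700.02 + $1,036.0056 + $759.5227… = $5,495.55

$5,495.55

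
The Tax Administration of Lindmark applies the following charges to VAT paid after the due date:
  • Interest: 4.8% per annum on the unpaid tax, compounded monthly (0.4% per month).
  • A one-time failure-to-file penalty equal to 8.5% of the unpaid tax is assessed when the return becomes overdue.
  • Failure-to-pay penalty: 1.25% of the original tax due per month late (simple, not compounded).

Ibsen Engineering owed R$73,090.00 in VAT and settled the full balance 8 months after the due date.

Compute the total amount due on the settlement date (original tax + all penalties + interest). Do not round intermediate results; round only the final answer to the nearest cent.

R$88,983.54

Failure-to-file penalty: 8.5% × R$73,090.00 = R$6,212.65
Failure-to-pay penalty: 8 × 1.25% × R$73,090.00 = R$7,309.00
Interest: R$73,090.00 × ((1 + 0.004)^8 − 1) = R$73,090.00 × 0.0324516… = R$2,371.8876…
Total = R$73,090.00 + R$13,521.6500 + R$2,371.8876… = R$88,983.54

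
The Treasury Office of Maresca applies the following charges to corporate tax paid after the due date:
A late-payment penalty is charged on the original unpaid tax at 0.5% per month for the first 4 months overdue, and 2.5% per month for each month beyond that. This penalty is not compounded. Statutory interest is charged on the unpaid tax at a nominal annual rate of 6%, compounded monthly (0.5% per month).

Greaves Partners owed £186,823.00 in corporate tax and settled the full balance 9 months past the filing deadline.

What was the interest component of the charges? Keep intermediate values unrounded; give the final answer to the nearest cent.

£8,577.15

Interest: £186,823.00 × ((1 + 0.005)^9 − 1) = £186,823.00 × 0.0459106… = £8,577.1521…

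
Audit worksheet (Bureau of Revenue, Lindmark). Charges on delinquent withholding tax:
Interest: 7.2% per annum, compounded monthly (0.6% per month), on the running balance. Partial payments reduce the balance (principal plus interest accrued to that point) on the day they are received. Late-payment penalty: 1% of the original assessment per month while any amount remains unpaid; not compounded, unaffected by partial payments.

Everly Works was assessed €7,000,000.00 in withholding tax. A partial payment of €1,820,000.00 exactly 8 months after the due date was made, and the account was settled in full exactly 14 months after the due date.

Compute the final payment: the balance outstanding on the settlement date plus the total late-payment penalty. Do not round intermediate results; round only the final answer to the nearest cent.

€6,704,980.86

Balance at month 8: €7,000,000.0000 × (1 + 0.006)^8 = €7,343,141.3101…
After €1,820,000.00 payment: €7,343,141.3101… − €1,820,000.00 = €5,523,141.3101…
Balance at month 14: €5,523,141.3101… × (1 + 0.006)^6 = €5,724,980.8612…
Penalty: 14 × 1% × €7,000,000.00 = €980,000.00
Final settlement = outstanding balance + penalty = €5,724,980.8612… + €980,000.00 = €6,704,980.86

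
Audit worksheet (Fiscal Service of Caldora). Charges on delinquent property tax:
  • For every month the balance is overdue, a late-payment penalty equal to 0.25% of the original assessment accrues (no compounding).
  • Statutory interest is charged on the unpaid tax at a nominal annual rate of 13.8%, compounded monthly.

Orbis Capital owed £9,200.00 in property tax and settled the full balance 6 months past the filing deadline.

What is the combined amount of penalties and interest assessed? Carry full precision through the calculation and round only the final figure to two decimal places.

£791.33

Late-payment penalty: 6 × 0.25% × £9,200.00 = £138.00
Interest (13.8%/yr ÷ 12 = 1.15%/month): £9,200.00 × ((1 + 0.0115)^6 − 1) = £653.3328…
Penalties + interest = £138.0000 + £653.3328… = £791.33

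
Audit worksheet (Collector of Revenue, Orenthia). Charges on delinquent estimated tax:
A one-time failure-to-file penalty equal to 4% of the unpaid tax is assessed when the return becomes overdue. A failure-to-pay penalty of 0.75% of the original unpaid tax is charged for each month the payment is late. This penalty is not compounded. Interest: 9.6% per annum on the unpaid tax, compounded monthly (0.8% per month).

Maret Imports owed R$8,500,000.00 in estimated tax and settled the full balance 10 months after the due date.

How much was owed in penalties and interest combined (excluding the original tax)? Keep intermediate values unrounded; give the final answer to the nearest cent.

R$1,682,509.62

Failure-to-file penalty: 4% × R$8,500,000.00 = R$340,000.00
Failure-to-pay penalty: 10 × 0.75% × R$8,500,000.00 = R$637,500.00
Interest: R$8,500,000.00 × ((1 + 0.008)^10 − 1) = R$8,500,000.00 × 0.0829423… = R$705,009.6220…
Penalties + interest = R$977,500.0000 + R$705,009.6220… = R$1,682,509.62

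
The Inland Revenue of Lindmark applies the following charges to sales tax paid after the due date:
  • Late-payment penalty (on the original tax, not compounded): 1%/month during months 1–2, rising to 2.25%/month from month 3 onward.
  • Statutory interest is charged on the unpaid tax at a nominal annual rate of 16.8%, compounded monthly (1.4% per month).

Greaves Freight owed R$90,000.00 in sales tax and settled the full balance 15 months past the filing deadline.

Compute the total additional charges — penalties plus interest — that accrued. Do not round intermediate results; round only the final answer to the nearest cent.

R$48,994.44

Penalty, months 1–2: 2 × 1% × R$90,000.00 = R$1,800.00
Penalty, months 3–15: 13 × 2.25% × R$90,000.00 = R$26,325.00
Interest: R$90,000.00 × ((1 + 0.014)^15 − 1) = R$90,000.00 × 0.2318826… = R$20,869.4350…
Penalties + interest = R$28,125.0000 + R$20,869.4350… = R$48,994.44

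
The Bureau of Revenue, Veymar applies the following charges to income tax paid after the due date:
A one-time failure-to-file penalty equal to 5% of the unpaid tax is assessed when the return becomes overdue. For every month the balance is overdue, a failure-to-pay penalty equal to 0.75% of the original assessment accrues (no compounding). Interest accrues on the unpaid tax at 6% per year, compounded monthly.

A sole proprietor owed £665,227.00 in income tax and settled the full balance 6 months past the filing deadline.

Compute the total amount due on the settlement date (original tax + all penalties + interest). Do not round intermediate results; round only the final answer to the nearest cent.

£748,631.50

Failure-to-file penalty: 5% × £665,227.00 = £33,261.35
Failure-to-pay penalty = 0.75% × £665,227.00 × 6 mo = £29,935.22…
Interest (6%/yr ÷ 12 = 0.5%/month): £665,227.00 × ((1 + 0.005)^6 − 1) = £20,207.9394…
Total = £665,227.00 + £63,196.5650 + £20,207.9394… = £748,631.50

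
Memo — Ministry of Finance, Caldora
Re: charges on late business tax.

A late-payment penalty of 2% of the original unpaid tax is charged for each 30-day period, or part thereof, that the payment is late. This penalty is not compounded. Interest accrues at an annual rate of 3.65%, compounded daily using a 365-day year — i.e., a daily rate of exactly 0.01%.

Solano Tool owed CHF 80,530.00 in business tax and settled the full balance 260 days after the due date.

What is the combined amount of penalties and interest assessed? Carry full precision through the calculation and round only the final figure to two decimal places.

Penalty periods: ⌈260/30⌉ = 9; penalty = 9 × 2% × CHF 80,530.00 = CHF 14,495.40
Interest: CHF 80,530.00 × ((1 + 0.0001)^260 − 1) = CHF 80,530.00 × 0.02633961… = CHF 2,121.1291…
Penalties + interest = CHF 14,495.4000 + CHF 2,121.1291… = CHF 16,616.53

CHF 16,616.53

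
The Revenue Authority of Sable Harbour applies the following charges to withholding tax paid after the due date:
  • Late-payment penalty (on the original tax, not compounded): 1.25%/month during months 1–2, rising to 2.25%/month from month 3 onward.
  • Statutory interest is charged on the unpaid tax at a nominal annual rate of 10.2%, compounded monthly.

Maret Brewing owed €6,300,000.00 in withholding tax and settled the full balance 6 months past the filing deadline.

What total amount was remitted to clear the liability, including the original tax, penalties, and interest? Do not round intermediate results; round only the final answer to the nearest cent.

Penalty, months 1–2: 2 × 1.25% × €6,300,000.00 = €157,500.00
Penalty, months 3–6: 4 × 2.25% × €6,300,000.00 = €567,000.00
Interest (10.2%/yr ÷ 12 = 0.85%/month): €6,300,000.00 × ((1 + 0.0085)^6 − 1) = €328,205.4997…
Total = €6,300,000.00 + €724,500.0000 + €328,205.4997… = €7,352,705.50

€7,352,705.50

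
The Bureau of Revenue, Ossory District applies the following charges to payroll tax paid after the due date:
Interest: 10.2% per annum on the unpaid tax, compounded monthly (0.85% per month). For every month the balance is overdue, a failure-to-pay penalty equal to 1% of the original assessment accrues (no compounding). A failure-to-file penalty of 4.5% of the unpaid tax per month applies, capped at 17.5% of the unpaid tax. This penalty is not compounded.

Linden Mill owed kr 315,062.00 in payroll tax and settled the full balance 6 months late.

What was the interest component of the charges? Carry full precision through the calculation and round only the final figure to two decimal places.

Interest: kr 315,062.00 × ((1 + 0.0085)^6 − 1) = kr 315,062.00 × 0.0520961… = kr 16,413.5049…

kr 16,413.50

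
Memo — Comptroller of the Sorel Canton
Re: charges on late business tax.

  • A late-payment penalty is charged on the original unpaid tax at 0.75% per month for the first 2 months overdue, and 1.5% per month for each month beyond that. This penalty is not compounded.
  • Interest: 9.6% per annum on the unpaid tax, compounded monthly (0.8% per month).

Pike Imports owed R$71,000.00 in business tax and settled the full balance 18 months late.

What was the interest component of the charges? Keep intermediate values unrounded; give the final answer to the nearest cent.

Interest: R$71,000.00 × ((1 + 0.008)^18 − 1) = R$71,000.00 × 0.1542226… = R$10,949.8054…

R$10,949.81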